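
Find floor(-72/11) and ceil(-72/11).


-72/11 = -6.5455
floor = -7
ceil = -6

floor = -7, ceil = -6


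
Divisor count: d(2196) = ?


2196 = 2^2 × 3^2 × 61^1
d(2196) = (2+1) × (2+1) × (1+1) = 18

18 divisors


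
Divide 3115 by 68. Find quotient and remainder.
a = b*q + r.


3115 = 68 * 45 + 55
Check: 3060 + 55 = 3115

q = 45, r = 55


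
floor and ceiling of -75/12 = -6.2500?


-75/12 = -6.2500
floor = -7
ceil = -6

floor = -7, ceil = -6


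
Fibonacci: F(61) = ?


Sequence: 1, 1, 2, 3, 5, 8, 13, 21, 34, 55, 89, 144, 233, 377, 610, 987, 1597, 2584, 4181, 6765, 10946, 17711, 28657, 46368, 75025, 121393, 196418, 317811, 514229, 832040, 1346269, 2178309, 3524578, 5702887, 9227465, 14930352, 24157817, 39088169, 63245986, 102334155, 165580141, 267914296, 433494437, 701408733, 1134903170, 1836311903, 2971215073, 4807526976, 7778742049, 12586269025, 20365011074, 32951280099, 53316291173, 86267571272, 139583862445, 225851433717, 365435296162, 591286729879, 956722026041, 1548008755920, 2504730781961
F(61) = 2504730781961


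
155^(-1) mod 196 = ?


Use the extended Euclidean algorithm on (196, 155); each row r = 196*s + 155*t:
r=196, s=1, t=0
r=155, s=0, t=1
q=1: r=41, s=1, t=-1   [196*(1) + 155*(-1) = 41]
q=3: r=32, s=-3, t=4   [196*(-3) + 155*(4) = 32]
q=1: r=9, s=4, t=-5   [196*(4) + 155*(-5) = 9]
q=3: r=5, s=-15, t=19   [196*(-15) + 155*(19) = 5]
q=1: r=4, s=19, t=-24   [196*(19) + 155*(-24) = 4]
q=1: r=1, s=-34, t=43   [196*(-34) + 155*(43) = 1]
q=4: r=0, s=155, t=-196   [196*(155) + 155*(-196) = 0]
GCD = 1 with t = 43, so 155*(43) ≡ 1 (mod 196)
Inverse = 43 mod 196 = 43
Check: 155 * 43 = 6665 ≡ 1 (mod 196)

155^(-1) ≡ 43 (mod 196)


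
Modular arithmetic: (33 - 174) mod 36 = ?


33 - 174 = -141
-141 mod 36 = 3


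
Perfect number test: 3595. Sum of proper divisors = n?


Proper divisors of 3595: 1, 5, 719
Sum = 1 + 5 + 719 = 725

No, 3595 is not perfect (725 ≠ 3595)


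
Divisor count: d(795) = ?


795 = 3^1 × 5^1 × 53^1
d(795) = (1+1) × (1+1) × (1+1) = 8

8 divisors


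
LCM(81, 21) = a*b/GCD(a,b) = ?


GCD(81, 21) = 3
LCM = 81*21/3 = 1701/3 = 567

LCM = 567


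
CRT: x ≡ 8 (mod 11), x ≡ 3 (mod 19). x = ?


M = 11*19 = 209
M1 = M/11 = 19, M2 = M/19 = 11
M1^(-1) mod 11 = 7, M2^(-1) mod 19 = 7
x = 8*19*7 + 3*11*7 = 1295
1295 mod 209 = 41
Check: 41 mod 11 = 8 ✓, 41 mod 19 = 3 ✓

x ≡ 41 (mod 209)


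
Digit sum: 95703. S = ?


9 + 5 + 7 + 0 + 3 = 24


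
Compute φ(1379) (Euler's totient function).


1379 = 7 × 197
Prime factors: 7, 197
φ(1379) = 1379 × (1-1/7) × (1-1/197)
= 1379 × 6/7 × 196/197 = 1176

φ(1379) = 1176


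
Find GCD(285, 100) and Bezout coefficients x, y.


Tabular extended Euclidean (each row: r = 285*s + 100*t):
r=285, s=1, t=0
r=100, s=0, t=1
q=2: r=85, s=1, t=-2   [285*(1) + 100*(-2) = 85]
q=1: r=15, s=-1, t=3   [285*(-1) + 100*(3) = 15]
q=5: r=10, s=6, t=-17   [285*(6) + 100*(-17) = 10]
q=1: r=5, s=-7, t=20   [285*(-7) + 100*(20) = 5]
q=2: r=0, s=20, t=-57   [285*(20) + 100*(-57) = 0]
GCD = 5; from the row with r=5: x=-7, y=20
Check: 285*(-7) + 100*(20) = -1995 + 2000 = 5

GCD = 5, x = -7, y = 20


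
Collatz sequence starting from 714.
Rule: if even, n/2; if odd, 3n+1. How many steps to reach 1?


714 → 357 → 1072 → 536 → 268 → 134 → 67 → 202 → 101 → 304 → 152 → 76 → 38 → 19 → 58 → 29 → 88 → 44 → 22 → 11 → 34 → 17 → 52 → 26 → 13 → 40 → 20 → 10 → 5 → 16 → 8 → 4 → 2 → 1
Total steps = 33

33 steps


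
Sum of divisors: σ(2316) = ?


Divisors of 2316: 1, 2, 3, 4, 6, 12, 193, 386, 579, 772, 1158, 2316
Sum = 1 + 2 + 3 + 4 + 6 + 12 + 193 + 386 + 579 + 772 + 1158 + 2316 = 5432

σ(2316) = 5432


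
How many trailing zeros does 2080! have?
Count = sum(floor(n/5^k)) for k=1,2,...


floor(2080/5) = 416
floor(2080/25) = 83
floor(2080/125) = 16
floor(2080/625) = 3
Total = 518

518 trailing zeros


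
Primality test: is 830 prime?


830 / 2 = 415 (exact division)
830 is NOT prime.

No, 830 is not prime


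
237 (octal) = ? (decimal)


237 (base 8) = 159 (decimal)
159 (decimal) = 159 (base 10)


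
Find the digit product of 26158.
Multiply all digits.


2 × 6 × 1 × 5 × 8 = 480


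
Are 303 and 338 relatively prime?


Euclidean algorithm:
338 = 1 * 303 + 35
303 = 8 * 35 + 23
35 = 1 * 23 + 12
23 = 1 * 12 + 11
12 = 1 * 11 + 1
11 = 11 * 1 + 0
GCD(303, 338) = 1

Yes, coprime (GCD = 1)


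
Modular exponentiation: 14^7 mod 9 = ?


14^1 mod 9 = 5
14^2 mod 9 = 7
14^3 mod 9 = 8
14^4 mod 9 = 4
14^5 mod 9 = 2
14^6 mod 9 = 1
14^7 mod 9 = 5


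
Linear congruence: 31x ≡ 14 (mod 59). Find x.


GCD(31, 59) = 1, unique solution
a^(-1) mod 59 = 40
x = 40 * 14 mod 59 = 29

x ≡ 29 (mod 59)


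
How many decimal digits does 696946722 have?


696946722 has 9 digits in base 10
floor(log10(696946722)) + 1 = floor(8.8432) + 1 = 9

9 digits (base 10)


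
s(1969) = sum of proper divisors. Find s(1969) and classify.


Proper divisors: 1, 11, 179
Sum = 1 + 11 + 179 = 191
191 < 1969 → deficient

s(1969) = 191 (deficient)


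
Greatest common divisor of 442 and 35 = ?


442 = 12 * 35 + 22
35 = 1 * 22 + 13
22 = 1 * 13 + 9
13 = 1 * 9 + 4
9 = 2 * 4 + 1
4 = 4 * 1 + 0
GCD = 1


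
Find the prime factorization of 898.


898 / 2 = 449
449 / 449 = 1
898 = 2 × 449


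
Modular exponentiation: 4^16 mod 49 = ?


4^1 mod 49 = 4
4^2 mod 49 = 16
4^3 mod 49 = 15
4^4 mod 49 = 11
4^5 mod 49 = 44
4^6 mod 49 = 29
4^7 mod 49 = 18
4^8 mod 49 = 23
4^9 mod 49 = 43
4^10 mod 49 = 25
4^11 mod 49 = 2
4^12 mod 49 = 8
4^13 mod 49 = 32
4^14 mod 49 = 30
4^15 mod 49 = 22
4^16 mod 49 = 39


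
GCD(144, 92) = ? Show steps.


144 = 1 * 92 + 52
92 = 1 * 52 + 40
52 = 1 * 40 + 12
40 = 3 * 12 + 4
12 = 3 * 4 + 0
GCD = 4


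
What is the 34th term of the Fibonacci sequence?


Sequence: 1, 1, 2, 3, 5, 8, 13, 21, 34, 55, 89, 144, 233, 377, 610, 987, 1597, 2584, 4181, 6765, 10946, 17711, 28657, 46368, 75025, 121393, 196418, 317811, 514229, 832040, 1346269, 2178309, 3524578, 5702887
F(34) = 5702887


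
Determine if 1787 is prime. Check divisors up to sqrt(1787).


Check divisors up to sqrt(1787) = 42.2729
No divisors found.
1787 is prime.

Yes, 1787 is prime


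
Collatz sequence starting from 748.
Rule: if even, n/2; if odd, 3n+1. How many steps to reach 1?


748 → 374 → 187 → 562 → 281 → 844 → 422 → 211 → 634 → 317 → 952 → 476 → 238 → 119 → 358 → 179 → 538 → 269 → 808 → 404 → 202 → 101 → 304 → 152 → 76 → 38 → 19 → 58 → 29 → 88 → 44 → 22 → 11 → 34 → 17 → 52 → 26 → 13 → 40 → 20 → 10 → 5 → 16 → 8 → 4 → 2 → 1
Total steps = 46

46 steps


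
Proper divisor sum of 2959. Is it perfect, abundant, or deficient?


Proper divisors: 1, 11, 269
Sum = 1 + 11 + 269 = 281
281 < 2959 → deficient

s(2959) = 281 (deficient)


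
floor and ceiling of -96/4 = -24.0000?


-96/4 = -24.0000
floor = -24
ceil = -24

floor = -24, ceil = -24


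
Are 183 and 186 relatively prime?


Euclidean algorithm:
186 = 1 * 183 + 3
183 = 61 * 3 + 0
GCD(183, 186) = 3

No, not coprime (GCD = 3)


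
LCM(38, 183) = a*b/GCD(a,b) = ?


GCD(38, 183) = 1
LCM = 38*183/1 = 6954/1 = 6954

LCM = 6954


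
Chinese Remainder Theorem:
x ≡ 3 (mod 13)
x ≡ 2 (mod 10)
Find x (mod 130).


M = 13*10 = 130
M1 = M/13 = 10, M2 = M/10 = 13
M1^(-1) mod 13 = 4, M2^(-1) mod 10 = 7
x = 3*10*4 + 2*13*7 = 302
302 mod 130 = 42
Check: 42 mod 13 = 3 ✓, 42 mod 10 = 2 ✓

x ≡ 42 (mod 130)


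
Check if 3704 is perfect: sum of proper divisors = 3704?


Proper divisors of 3704: 1, 2, 4, 8, 463, 926, 1852
Sum = 1 + 2 + 4 + 8 + 463 + 926 + 1852 = 3256

No, 3704 is not perfect (3256 ≠ 3704)


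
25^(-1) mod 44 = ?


Use the extended Euclidean algorithm on (44, 25); each row r = 44*s + 25*t:
r=44, s=1, t=0
r=25, s=0, t=1
q=1: r=19, s=1, t=-1   [44*(1) + 25*(-1) = 19]
q=1: r=6, s=-1, t=2   [44*(-1) + 25*(2) = 6]
q=3: r=1, s=4, t=-7   [44*(4) + 25*(-7) = 1]
q=6: r=0, s=-25, t=44   [44*(-25) + 25*(44) = 0]
GCD = 1 with t = -7, so 25*(-7) ≡ 1 (mod 44)
Inverse = -7 mod 44 = 37
Check: 25 * 37 = 925 ≡ 1 (mod 44)

25^(-1) ≡ 37 (mod 44)


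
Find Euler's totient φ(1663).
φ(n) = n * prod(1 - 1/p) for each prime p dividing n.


1663 = 1663
Prime factors: 1663
φ(1663) = 1663 × (1-1/1663)
= 1663 × 1662/1663 = 1662

φ(1663) = 1662


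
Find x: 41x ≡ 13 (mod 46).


GCD(41, 46) = 1, unique solution
a^(-1) mod 46 = 9
x = 9 * 13 mod 46 = 25

x ≡ 25 (mod 46)


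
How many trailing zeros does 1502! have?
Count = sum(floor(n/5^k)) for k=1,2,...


floor(1502/5) = 300
floor(1502/25) = 60
floor(1502/125) = 12
floor(1502/625) = 2
Total = 374

374 trailing zeros


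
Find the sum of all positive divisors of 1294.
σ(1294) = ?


Divisors of 1294: 1, 2, 647, 1294
Sum = 1 + 2 + 647 + 1294 = 1944

σ(1294) = 1944


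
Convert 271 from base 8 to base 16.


271 (base 8) = 185 (decimal)
185 (decimal) = B9 (base 16)


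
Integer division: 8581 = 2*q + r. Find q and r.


8581 = 2 * 4290 + 1
Check: 8580 + 1 = 8581

q = 4290, r = 1


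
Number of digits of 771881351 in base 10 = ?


771881351 has 9 digits in base 10
floor(log10(771881351)) + 1 = floor(8.8876) + 1 = 9

9 digits (base 10)


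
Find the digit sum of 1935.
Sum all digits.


1 + 9 + 3 + 5 = 18


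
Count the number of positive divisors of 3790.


3790 = 2^1 × 5^1 × 379^1
d(3790) = (1+1) × (1+1) × (1+1) = 8

8 divisors


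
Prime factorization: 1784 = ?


1784 / 2 = 892
892 / 2 = 446
446 / 2 = 223
223 / 223 = 1
1784 = 2^3 × 223


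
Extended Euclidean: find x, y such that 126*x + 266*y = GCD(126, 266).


Tabular extended Euclidean (each row: r = 126*s + 266*t):
r=126, s=1, t=0
r=266, s=0, t=1
q=0: r=126, s=1, t=0   [126*(1) + 266*(0) = 126]
q=2: r=14, s=-2, t=1   [126*(-2) + 266*(1) = 14]
q=9: r=0, s=19, t=-9   [126*(19) + 266*(-9) = 0]
GCD = 14; from the row with r=14: x=-2, y=1
Check: 126*(-2) + 266*(1) = -252 + 266 = 14

GCD = 14, x = -2, y = 1


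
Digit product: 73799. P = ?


7 × 3 × 7 × 9 × 9 = 11907


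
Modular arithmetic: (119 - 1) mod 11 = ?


119 - 1 = 118
118 mod 11 = 8


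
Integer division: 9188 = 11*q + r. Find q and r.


9188 = 11 * 835 + 3
Check: 9185 + 3 = 9188

q = 835, r = 3


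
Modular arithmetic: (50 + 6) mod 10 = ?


50 + 6 = 56
56 mod 10 = 6


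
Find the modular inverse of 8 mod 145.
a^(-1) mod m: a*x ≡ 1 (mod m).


Use the extended Euclidean algorithm on (145, 8); each row r = 145*s + 8*t:
r=145, s=1, t=0
r=8, s=0, t=1
q=18: r=1, s=1, t=-18   [145*(1) + 8*(-18) = 1]
q=8: r=0, s=-8, t=145   [145*(-8) + 8*(145) = 0]
GCD = 1 with t = -18, so 8*(-18) ≡ 1 (mod 145)
Inverse = -18 mod 145 = 127
Check: 8 * 127 = 1016 ≡ 1 (mod 145)

8^(-1) ≡ 127 (mod 145)


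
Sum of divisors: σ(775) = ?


Divisors of 775: 1, 5, 25, 31, 155, 775
Sum = 1 + 5 + 25 + 31 + 155 + 775 = 992

σ(775) = 992


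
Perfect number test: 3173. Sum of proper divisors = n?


Proper divisors of 3173: 1, 19, 167
Sum = 1 + 19 + 167 = 187

No, 3173 is not perfect (187 ≠ 3173)


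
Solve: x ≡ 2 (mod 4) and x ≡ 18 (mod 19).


M = 4*19 = 76
M1 = M/4 = 19, M2 = M/19 = 4
M1^(-1) mod 4 = 3, M2^(-1) mod 19 = 5
x = 2*19*3 + 18*4*5 = 474
474 mod 76 = 18
Check: 18 mod 4 = 2 ✓, 18 mod 19 = 18 ✓

x ≡ 18 (mod 76)


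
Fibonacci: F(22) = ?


Sequence: 1, 1, 2, 3, 5, 8, 13, 21, 34, 55, 89, 144, 233, 377, 610, 987, 1597, 2584, 4181, 6765, 10946, 17711
F(22) = 17711


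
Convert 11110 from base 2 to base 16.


11110 (base 2) = 30 (decimal)
30 (decimal) = 1E (base 16)


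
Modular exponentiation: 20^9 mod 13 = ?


20^1 mod 13 = 7
20^2 mod 13 = 10
20^3 mod 13 = 5
20^4 mod 13 = 9
20^5 mod 13 = 11
20^6 mod 13 = 12
20^7 mod 13 = 6
20^8 mod 13 = 3
20^9 mod 13 = 8


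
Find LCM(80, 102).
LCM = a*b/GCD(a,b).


GCD(80, 102) = 2
LCM = 80*102/2 = 8160/2 = 4080

LCM = 4080


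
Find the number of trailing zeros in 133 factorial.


floor(133/5) = 26
floor(133/25) = 5
floor(133/125) = 1
Total = 32

32 trailing zeros


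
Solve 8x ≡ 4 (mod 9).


GCD(8, 9) = 1, unique solution
a^(-1) mod 9 = 8
x = 8 * 4 mod 9 = 5

x ≡ 5 (mod 9)


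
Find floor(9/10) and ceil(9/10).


9/10 = 0.9000
floor = 0
ceil = 1

floor = 0, ceil = 1


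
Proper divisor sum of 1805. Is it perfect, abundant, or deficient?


Proper divisors: 1, 5, 19, 95, 361
Sum = 1 + 5 + 19 + 95 + 361 = 481
481 < 1805 → deficient

s(1805) = 481 (deficient)


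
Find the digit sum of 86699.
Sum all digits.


8 + 6 + 6 + 9 + 9 = 38


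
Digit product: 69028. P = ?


6 × 9 × 0 × 2 × 8 = 0


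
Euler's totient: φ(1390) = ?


1390 = 2 × 5 × 139
Prime factors: 2, 5, 139
φ(1390) = 1390 × (1-1/2) × (1-1/5) × (1-1/139)
= 1390 × 1/2 × 4/5 × 138/139 = 552

φ(1390) = 552


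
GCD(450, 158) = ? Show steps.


450 = 2 * 158 + 134
158 = 1 * 134 + 24
134 = 5 * 24 + 14
24 = 1 * 14 + 10
14 = 1 * 10 + 4
10 = 2 * 4 + 2
4 = 2 * 2 + 0
GCD = 2


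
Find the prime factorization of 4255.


4255 / 5 = 851
851 / 23 = 37
37 / 37 = 1
4255 = 5 × 23 × 37


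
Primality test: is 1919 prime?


1919 / 19 = 101 (exact division)
1919 is NOT prime.

No, 1919 is not prime


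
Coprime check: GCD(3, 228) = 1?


Euclidean algorithm:
228 = 76 * 3 + 0
GCD(3, 228) = 3

No, not coprime (GCD = 3)


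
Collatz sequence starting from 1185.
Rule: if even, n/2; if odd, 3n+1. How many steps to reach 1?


1185 → 3556 → 1778 → 889 → 2668 → 1334 → 667 → 2002 → 1001 → 3004 → 1502 → 751 → 2254 → 1127 → 3382 → 1691 → 5074 → 2537 → 7612 → 3806 → 1903 → 5710 → 2855 → 8566 → 4283 → 12850 → 6425 → 19276 → 9638 → 4819 → 14458 → 7229 → 21688 → 10844 → 5422 → 2711 → 8134 → 4067 → 12202 → 6101 → 18304 → 9152 → 4576 → 2288 → 1144 → 572 → 286 → 143 → 430 → 215 → 646 → 323 → 970 → 485 → 1456 → 728 → 364 → 182 → 91 → 274 → 137 → 412 → 206 → 103 → 310 → 155 → 466 → 233 → 700 → 350 → 175 → 526 → 263 → 790 → 395 → 1186 → 593 → 1780 → 890 → 445 → 1336 → 668 → 334 → 167 → 502 → 251 → 754 → 377 → 1132 → 566 → 283 → 850 → 425 → 1276 → 638 → 319 → 958 → 479 → 1438 → 719 → 2158 → 1079 → 3238 → 1619 → 4858 → 2429 → 7288 → 3644 → 1822 → 911 → 2734 → 1367 → 4102 → 2051 → 6154 → 3077 → 9232 → 4616 → 2308 → 1154 → 577 → 1732 → 866 → 433 → 1300 → 650 → 325 → 976 → 488 → 244 → 122 → 61 → 184 → 92 → 46 → 23 → 70 → 35 → 106 → 53 → 160 → 80 → 40 → 20 → 10 → 5 → 16 → 8 → 4 → 2 → 1
Total steps = 150

150 steps


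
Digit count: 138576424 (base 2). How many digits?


138576424 in base 2 = 1000010000101000001000101000
Number of digits = 28

28 digits (base 2)


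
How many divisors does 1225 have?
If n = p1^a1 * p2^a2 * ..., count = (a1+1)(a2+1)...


1225 = 5^2 × 7^2
d(1225) = (2+1) × (2+1) = 9

9 divisors


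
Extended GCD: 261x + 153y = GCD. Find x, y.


Tabular extended Euclidean (each row: r = 261*s + 153*t):
r=261, s=1, t=0
r=153, s=0, t=1
q=1: r=108, s=1, t=-1   [261*(1) + 153*(-1) = 108]
q=1: r=45, s=-1, t=2   [261*(-1) + 153*(2) = 45]
q=2: r=18, s=3, t=-5   [261*(3) + 153*(-5) = 18]
q=2: r=9, s=-7, t=12   [261*(-7) + 153*(12) = 9]
q=2: r=0, s=17, t=-29   [261*(17) + 153*(-29) = 0]
GCD = 9; from the row with r=9: x=-7, y=12
Check: 261*(-7) + 153*(12) = -1827 + 1836 = 9

GCD = 9, x = -7, y = 12


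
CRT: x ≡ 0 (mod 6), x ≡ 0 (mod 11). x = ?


M = 6*11 = 66
M1 = M/6 = 11, M2 = M/11 = 6
M1^(-1) mod 6 = 5, M2^(-1) mod 11 = 2
x = 0*11*5 + 0*6*2 = 0
0 mod 66 = 0
Check: 0 mod 6 = 0 ✓, 0 mod 11 = 0 ✓

x ≡ 0 (mod 66)


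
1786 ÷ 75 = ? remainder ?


1786 = 75 * 23 + 61
Check: 1725 + 61 = 1786

q = 23, r = 61


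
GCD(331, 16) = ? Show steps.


331 = 20 * 16 + 11
16 = 1 * 11 + 5
11 = 2 * 5 + 1
5 = 5 * 1 + 0
GCD = 1


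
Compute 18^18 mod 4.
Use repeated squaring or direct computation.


18^1 mod 4 = 2
18^2 mod 4 = 0
18^3 mod 4 = 0
18^4 mod 4 = 0
18^5 mod 4 = 0
18^6 mod 4 = 0
18^7 mod 4 = 0
18^8 mod 4 = 0
18^9 mod 4 = 0
18^10 mod 4 = 0
18^11 mod 4 = 0
18^12 mod 4 = 0
18^13 mod 4 = 0
18^14 mod 4 = 0
18^15 mod 4 = 0
18^16 mod 4 = 0
18^17 mod 4 = 0
18^18 mod 4 = 0


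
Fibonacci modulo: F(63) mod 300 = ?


F(k) mod 300 for k=1..63:
1, 1, 2, 3, 5, 8, 13, 21, 34, 55, 89, 144, 233, 77, 10, 87, 97, 184, 281, 165, 146, 11, 157, 168, 25, 193, 218, 111, 29, 140, 169, 9, 178, 187, 65, 252, 17, 269, 286, 255, 241, 196, 137, 33, 170, 203, 73, 276, 49, 25, 74, 99, 173, 272, 145, 117, 262, 79, 41, 120, 161, 281, 142
F(63) mod 300 = 142


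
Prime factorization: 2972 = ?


2972 / 2 = 1486
1486 / 2 = 743
743 / 743 = 1
2972 = 2^2 × 743


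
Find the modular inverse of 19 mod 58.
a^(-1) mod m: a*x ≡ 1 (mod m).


Use the extended Euclidean algorithm on (58, 19); each row r = 58*s + 19*t:
r=58, s=1, t=0
r=19, s=0, t=1
q=3: r=1, s=1, t=-3   [58*(1) + 19*(-3) = 1]
q=19: r=0, s=-19, t=58   [58*(-19) + 19*(58) = 0]
GCD = 1 with t = -3, so 19*(-3) ≡ 1 (mod 58)
Inverse = -3 mod 58 = 55
Check: 19 * 55 = 1045 ≡ 1 (mod 58)

19^(-1) ≡ 55 (mod 58)


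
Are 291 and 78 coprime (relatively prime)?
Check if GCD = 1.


Euclidean algorithm:
291 = 3 * 78 + 57
78 = 1 * 57 + 21
57 = 2 * 21 + 15
21 = 1 * 15 + 6
15 = 2 * 6 + 3
6 = 2 * 3 + 0
GCD(291, 78) = 3

No, not coprime (GCD = 3)


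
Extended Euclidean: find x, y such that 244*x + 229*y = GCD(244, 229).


Tabular extended Euclidean (each row: r = 244*s + 229*t):
r=244, s=1, t=0
r=229, s=0, t=1
q=1: r=15, s=1, t=-1   [244*(1) + 229*(-1) = 15]
q=15: r=4, s=-15, t=16   [244*(-15) + 229*(16) = 4]
q=3: r=3, s=46, t=-49   [244*(46) + 229*(-49) = 3]
q=1: r=1, s=-61, t=65   [244*(-61) + 229*(65) = 1]
q=3: r=0, s=229, t=-244   [244*(229) + 229*(-244) = 0]
GCD = 1; from the row with r=1: x=-61, y=65
Check: 244*(-61) + 229*(65) = -14884 + 14885 = 1

GCD = 1, x = -61, y = 65


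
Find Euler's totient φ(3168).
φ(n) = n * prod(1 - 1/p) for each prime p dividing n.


3168 = 2^5 × 3^2 × 11
Prime factors: 2, 3, 11
φ(3168) = 3168 × (1-1/2) × (1-1/3) × (1-1/11)
= 3168 × 1/2 × 2/3 × 10/11 = 960

φ(3168) = 960


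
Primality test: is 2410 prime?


2410 / 2 = 1205 (exact division)
2410 is NOT prime.

No, 2410 is not prime


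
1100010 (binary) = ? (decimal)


1100010 (base 2) = 98 (decimal)
98 (decimal) = 98 (base 10)


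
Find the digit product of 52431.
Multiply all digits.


5 × 2 × 4 × 3 × 1 = 120


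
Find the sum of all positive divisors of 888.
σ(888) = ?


Divisors of 888: 1, 2, 3, 4, 6, 8, 12, 24, 37, 74, 111, 148, 222, 296, 444, 888
Sum = 1 + 2 + 3 + 4 + 6 + 8 + 12 + 24 + 37 + 74 + 111 + 148 + 222 + 296 + 444 + 888 = 2280

σ(888) = 2280


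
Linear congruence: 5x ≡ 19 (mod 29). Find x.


GCD(5, 29) = 1, unique solution
a^(-1) mod 29 = 6
x = 6 * 19 mod 29 = 27

x ≡ 27 (mod 29)


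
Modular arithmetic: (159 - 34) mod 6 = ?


159 - 34 = 125
125 mod 6 = 5


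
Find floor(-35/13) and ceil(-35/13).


-35/13 = -2.6923
floor = -3
ceil = -2

floor = -3, ceil = -2


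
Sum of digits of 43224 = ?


4 + 3 + 2 + 2 + 4 = 15


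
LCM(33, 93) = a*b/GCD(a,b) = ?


GCD(33, 93) = 3
LCM = 33*93/3 = 3069/3 = 1023

LCM = 1023


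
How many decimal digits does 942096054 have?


942096054 has 9 digits in base 10
floor(log10(942096054)) + 1 = floor(8.9741) + 1 = 9

9 digits (base 10)


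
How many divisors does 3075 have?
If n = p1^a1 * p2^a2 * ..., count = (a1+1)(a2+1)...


3075 = 3^1 × 5^2 × 41^1
d(3075) = (1+1) × (2+1) × (1+1) = 12

12 divisors


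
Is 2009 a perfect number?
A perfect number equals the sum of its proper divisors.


Proper divisors of 2009: 1, 7, 41, 49, 287
Sum = 1 + 7 + 41 + 49 + 287 = 385

No, 2009 is not perfect (385 ≠ 2009)


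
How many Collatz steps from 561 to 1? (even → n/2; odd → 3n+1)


561 → 1684 → 842 → 421 → 1264 → 632 → 316 → 158 → 79 → 238 → 119 → 358 → 179 → 538 → 269 → 808 → 404 → 202 → 101 → 304 → 152 → 76 → 38 → 19 → 58 → 29 → 88 → 44 → 22 → 11 → 34 → 17 → 52 → 26 → 13 → 40 → 20 → 10 → 5 → 16 → 8 → 4 → 2 → 1
Total steps = 43

43 steps


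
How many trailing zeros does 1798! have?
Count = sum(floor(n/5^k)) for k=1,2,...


floor(1798/5) = 359
floor(1798/25) = 71
floor(1798/125) = 14
floor(1798/625) = 2
Total = 446

446 trailing zeros


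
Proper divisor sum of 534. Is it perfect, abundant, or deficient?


Proper divisors: 1, 2, 3, 6, 89, 178, 267
Sum = 1 + 2 + 3 + 6 + 89 + 178 + 267 = 546
546 > 534 → abundant

s(534) = 546 (abundant)


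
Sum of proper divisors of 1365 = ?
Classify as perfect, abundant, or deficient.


Proper divisors: 1, 3, 5, 7, 13, 15, 21, 35, 39, 65, 91, 105, 195, 273, 455
Sum = 1 + 3 + 5 + 7 + 13 + 15 + 21 + 35 + 39 + 65 + 91 + 105 + 195 + 273 + 455 = 1323
1323 < 1365 → deficient

s(1365) = 1323 (deficient)


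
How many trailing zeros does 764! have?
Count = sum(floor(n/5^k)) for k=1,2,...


floor(764/5) = 152
floor(764/25) = 30
floor(764/125) = 6
floor(764/625) = 1
Total = 189

189 trailing zeros


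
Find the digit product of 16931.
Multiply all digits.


1 × 6 × 9 × 3 × 1 = 162


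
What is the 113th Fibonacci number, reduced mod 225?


F(k) mod 225 for k=1..113:
1, 1, 2, 3, 5, 8, 13, 21, 34, 55, 89, 144, 8, 152, 160, 87, 22, 109, 131, 15, 146, 161, 82, 18, 100, 118, 218, 111, 104, 215, 94, 84, 178, 37, 215, 27, 17, 44, 61, 105, 166, 46, 212, 33, 20, 53, 73, 126, 199, 100, 74, 174, 23, 197, 220, 192, 187, 154, 116, 45, 161, 206, 142, 123, 40, 163, 203, 141, 119, 35, 154, 189, 118, 82, 200, 57, 32, 89, 121, 210, 106, 91, 197, 63, 35, 98, 133, 6, 139, 145, 59, 204, 38, 17, 55, 72, 127, 199, 101, 75, 176, 26, 202, 3, 205, 208, 188, 171, 134, 80, 214, 69, 58
F(113) mod 225 = 58


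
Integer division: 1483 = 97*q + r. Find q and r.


1483 = 97 * 15 + 28
Check: 1455 + 28 = 1483

q = 15, r = 28


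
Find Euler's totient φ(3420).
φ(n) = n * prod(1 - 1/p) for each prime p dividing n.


3420 = 2^2 × 3^2 × 5 × 19
Prime factors: 2, 3, 5, 19
φ(3420) = 3420 × (1-1/2) × (1-1/3) × (1-1/5) × (1-1/19)
= 3420 × 1/2 × 2/3 × 4/5 × 18/19 = 864

φ(3420) = 864


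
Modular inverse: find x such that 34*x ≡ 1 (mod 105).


Use the extended Euclidean algorithm on (105, 34); each row r = 105*s + 34*t:
r=105, s=1, t=0
r=34, s=0, t=1
q=3: r=3, s=1, t=-3   [105*(1) + 34*(-3) = 3]
q=11: r=1, s=-11, t=34   [105*(-11) + 34*(34) = 1]
q=3: r=0, s=34, t=-105   [105*(34) + 34*(-105) = 0]
GCD = 1 with t = 34, so 34*(34) ≡ 1 (mod 105)
Inverse = 34 mod 105 = 34
Check: 34 * 34 = 1156 ≡ 1 (mod 105)

34^(-1) ≡ 34 (mod 105)


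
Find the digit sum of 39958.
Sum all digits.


3 + 9 + 9 + 5 + 8 = 34


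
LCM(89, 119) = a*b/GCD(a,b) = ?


GCD(89, 119) = 1
LCM = 89*119/1 = 10591/1 = 10591

LCM = 10591


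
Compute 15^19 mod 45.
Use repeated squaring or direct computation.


15^1 mod 45 = 15
15^2 mod 45 = 0
15^3 mod 45 = 0
15^4 mod 45 = 0
15^5 mod 45 = 0
15^6 mod 45 = 0
15^7 mod 45 = 0
15^8 mod 45 = 0
15^9 mod 45 = 0
15^10 mod 45 = 0
15^11 mod 45 = 0
15^12 mod 45 = 0
15^13 mod 45 = 0
15^14 mod 45 = 0
15^15 mod 45 = 0
15^16 mod 45 = 0
15^17 mod 45 = 0
15^18 mod 45 = 0
15^19 mod 45 = 0


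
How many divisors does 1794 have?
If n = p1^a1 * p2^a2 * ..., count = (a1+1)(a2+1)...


1794 = 2^1 × 3^1 × 13^1 × 23^1
d(1794) = (1+1) × (1+1) × (1+1) × (1+1) = 16

16 divisors


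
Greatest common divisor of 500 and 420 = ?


500 = 1 * 420 + 80
420 = 5 * 80 + 20
80 = 4 * 20 + 0
GCD = 20


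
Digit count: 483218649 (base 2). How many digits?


483218649 in base 2 = 11100110011010101010011011001
Number of digits = 29

29 digits (base 2)


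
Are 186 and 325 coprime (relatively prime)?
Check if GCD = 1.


Euclidean algorithm:
325 = 1 * 186 + 139
186 = 1 * 139 + 47
139 = 2 * 47 + 45
47 = 1 * 45 + 2
45 = 22 * 2 + 1
2 = 2 * 1 + 0
GCD(186, 325) = 1

Yes, coprime (GCD = 1)


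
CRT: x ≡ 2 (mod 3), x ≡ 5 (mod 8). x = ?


M = 3*8 = 24
M1 = M/3 = 8, M2 = M/8 = 3
M1^(-1) mod 3 = 2, M2^(-1) mod 8 = 3
x = 2*8*2 + 5*3*3 = 77
77 mod 24 = 5
Check: 5 mod 3 = 2 ✓, 5 mod 8 = 5 ✓

x ≡ 5 (mod 24)


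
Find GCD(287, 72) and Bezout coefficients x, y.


Tabular extended Euclidean (each row: r = 287*s + 72*t):
r=287, s=1, t=0
r=72, s=0, t=1
q=3: r=71, s=1, t=-3   [287*(1) + 72*(-3) = 71]
q=1: r=1, s=-1, t=4   [287*(-1) + 72*(4) = 1]
q=71: r=0, s=72, t=-287   [287*(72) + 72*(-287) = 0]
GCD = 1; from the row with r=1: x=-1, y=4
Check: 287*(-1) + 72*(4) = -287 + 288 = 1

GCD = 1, x = -1, y = 4


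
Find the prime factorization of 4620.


4620 / 2 = 2310
2310 / 2 = 1155
1155 / 3 = 385
385 / 5 = 77
77 / 7 = 11
11 / 11 = 1
4620 = 2^2 × 3 × 5 × 7 × 11


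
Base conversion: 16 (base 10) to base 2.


16 (base 10) = 16 (decimal)
16 (decimal) = 10000 (base 2)


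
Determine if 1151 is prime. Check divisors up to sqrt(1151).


Check divisors up to sqrt(1151) = 33.9264
No divisors found.
1151 is prime.

Yes, 1151 is prime


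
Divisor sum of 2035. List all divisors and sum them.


Divisors of 2035: 1, 5, 11, 37, 55, 185, 407, 2035
Sum = 1 + 5 + 11 + 37 + 55 + 185 + 407 + 2035 = 2736

σ(2035) = 2736


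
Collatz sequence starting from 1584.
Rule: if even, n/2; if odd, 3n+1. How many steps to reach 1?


1584 → 792 → 396 → 198 → 99 → 298 → 149 → 448 → 224 → 112 → 56 → 28 → 14 → 7 → 22 → 11 → 34 → 17 → 52 → 26 → 13 → 40 → 20 → 10 → 5 → 16 → 8 → 4 → 2 → 1
Total steps = 29

29 steps


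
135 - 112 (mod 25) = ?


135 - 112 = 23
23 mod 25 = 23


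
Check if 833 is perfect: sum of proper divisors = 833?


Proper divisors of 833: 1, 7, 17, 49, 119
Sum = 1 + 7 + 17 + 49 + 119 = 193

No, 833 is not perfect (193 ≠ 833)


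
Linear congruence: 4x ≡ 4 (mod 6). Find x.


GCD(4, 6) = 2 divides 4
Divide: 2x ≡ 2 (mod 3)
x ≡ 1 (mod 3)


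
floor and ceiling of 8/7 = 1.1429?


8/7 = 1.1429
floor = 1
ceil = 2

floor = 1, ceil = 2


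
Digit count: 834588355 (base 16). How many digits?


834588355 in base 16 = 31BECEC3
Number of digits = 8

8 digits (base 16)


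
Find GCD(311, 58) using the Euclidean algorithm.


311 = 5 * 58 + 21
58 = 2 * 21 + 16
21 = 1 * 16 + 5
16 = 3 * 5 + 1
5 = 5 * 1 + 0
GCD = 1


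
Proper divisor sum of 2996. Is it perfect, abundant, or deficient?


Proper divisors: 1, 2, 4, 7, 14, 28, 107, 214, 428, 749, 1498
Sum = 1 + 2 + 4 + 7 + 14 + 28 + 107 + 214 + 428 + 749 + 1498 = 3052
3052 > 2996 → abundant

s(2996) = 3052 (abundant)


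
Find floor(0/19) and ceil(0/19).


0/19 = 0
floor = 0
ceil = 0

floor = 0, ceil = 0


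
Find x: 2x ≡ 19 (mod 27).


GCD(2, 27) = 1, unique solution
a^(-1) mod 27 = 14
x = 14 * 19 mod 27 = 23

x ≡ 23 (mod 27)


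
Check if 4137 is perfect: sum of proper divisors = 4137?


Proper divisors of 4137: 1, 3, 7, 21, 197, 591, 1379
Sum = 1 + 3 + 7 + 21 + 197 + 591 + 1379 = 2199

No, 4137 is not perfect (2199 ≠ 4137)


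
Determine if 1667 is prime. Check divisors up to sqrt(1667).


Check divisors up to sqrt(1667) = 40.8289
No divisors found.
1667 is prime.

Yes, 1667 is prime


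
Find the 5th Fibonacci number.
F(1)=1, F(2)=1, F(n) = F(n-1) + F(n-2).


Sequence: 1, 1, 2, 3, 5
F(5) = 5


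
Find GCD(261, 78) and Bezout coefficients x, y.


Tabular extended Euclidean (each row: r = 261*s + 78*t):
r=261, s=1, t=0
r=78, s=0, t=1
q=3: r=27, s=1, t=-3   [261*(1) + 78*(-3) = 27]
q=2: r=24, s=-2, t=7   [261*(-2) + 78*(7) = 24]
q=1: r=3, s=3, t=-10   [261*(3) + 78*(-10) = 3]
q=8: r=0, s=-26, t=87   [261*(-26) + 78*(87) = 0]
GCD = 3; from the row with r=3: x=3, y=-10
Check: 261*(3) + 78*(-10) = 783 - 780 = 3

GCD = 3, x = 3, y = -10


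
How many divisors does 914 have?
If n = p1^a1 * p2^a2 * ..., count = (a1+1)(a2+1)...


914 = 2^1 × 457^1
d(914) = (1+1) × (1+1) = 4

4 divisors


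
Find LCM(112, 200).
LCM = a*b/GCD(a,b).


GCD(112, 200) = 8
LCM = 112*200/8 = 22400/8 = 2800

LCM = 2800


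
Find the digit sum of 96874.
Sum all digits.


9 + 6 + 8 + 7 + 4 = 34


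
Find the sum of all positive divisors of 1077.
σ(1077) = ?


Divisors of 1077: 1, 3, 359, 1077
Sum = 1 + 3 + 359 + 1077 = 1440

σ(1077) = 1440


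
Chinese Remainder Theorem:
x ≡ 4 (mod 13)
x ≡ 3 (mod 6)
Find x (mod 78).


M = 13*6 = 78
M1 = M/13 = 6, M2 = M/6 = 13
M1^(-1) mod 13 = 11, M2^(-1) mod 6 = 1
x = 4*6*11 + 3*13*1 = 303
303 mod 78 = 69
Check: 69 mod 13 = 4 ✓, 69 mod 6 = 3 ✓

x ≡ 69 (mod 78)


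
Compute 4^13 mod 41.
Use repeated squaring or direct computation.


4^1 mod 41 = 4
4^2 mod 41 = 16
4^3 mod 41 = 23
4^4 mod 41 = 10
4^5 mod 41 = 40
4^6 mod 41 = 37
4^7 mod 41 = 25
4^8 mod 41 = 18
4^9 mod 41 = 31
4^10 mod 41 = 1
4^11 mod 41 = 4
4^12 mod 41 = 16
4^13 mod 41 = 23


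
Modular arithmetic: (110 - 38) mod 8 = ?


110 - 38 = 72
72 mod 8 = 0


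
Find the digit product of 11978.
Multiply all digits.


1 × 1 × 9 × 7 × 8 = 504


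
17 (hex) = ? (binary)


17 (base 16) = 23 (decimal)
23 (decimal) = 10111 (base 2)


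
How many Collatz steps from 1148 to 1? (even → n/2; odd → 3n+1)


1148 → 574 → 287 → 862 → 431 → 1294 → 647 → 1942 → 971 → 2914 → 1457 → 4372 → 2186 → 1093 → 3280 → 1640 → 820 → 410 → 205 → 616 → 308 → 154 → 77 → 232 → 116 → 58 → 29 → 88 → 44 → 22 → 11 → 34 → 17 → 52 → 26 → 13 → 40 → 20 → 10 → 5 → 16 → 8 → 4 → 2 → 1
Total steps = 44

44 steps


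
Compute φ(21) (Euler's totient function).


21 = 3 × 7
Prime factors: 3, 7
φ(21) = 21 × (1-1/3) × (1-1/7)
= 21 × 2/3 × 6/7 = 12

φ(21) = 12


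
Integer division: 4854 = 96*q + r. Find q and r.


4854 = 96 * 50 + 54
Check: 4800 + 54 = 4854

q = 50, r = 54


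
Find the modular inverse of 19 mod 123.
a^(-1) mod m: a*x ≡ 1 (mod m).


Use the extended Euclidean algorithm on (123, 19); each row r = 123*s + 19*t:
r=123, s=1, t=0
r=19, s=0, t=1
q=6: r=9, s=1, t=-6   [123*(1) + 19*(-6) = 9]
q=2: r=1, s=-2, t=13   [123*(-2) + 19*(13) = 1]
q=9: r=0, s=19, t=-123   [123*(19) + 19*(-123) = 0]
GCD = 1 with t = 13, so 19*(13) ≡ 1 (mod 123)
Inverse = 13 mod 123 = 13
Check: 19 * 13 = 247 ≡ 1 (mod 123)

19^(-1) ≡ 13 (mod 123)


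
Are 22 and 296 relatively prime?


Euclidean algorithm:
296 = 13 * 22 + 10
22 = 2 * 10 + 2
10 = 5 * 2 + 0
GCD(22, 296) = 2

No, not coprime (GCD = 2)


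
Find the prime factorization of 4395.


4395 / 3 = 1465
1465 / 5 = 293
293 / 293 = 1
4395 = 3 × 5 × 293


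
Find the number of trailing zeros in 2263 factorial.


floor(2263/5) = 452
floor(2263/25) = 90
floor(2263/125) = 18
floor(2263/625) = 3
Total = 563

563 trailing zeros


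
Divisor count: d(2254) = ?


2254 = 2^1 × 7^2 × 23^1
d(2254) = (1+1) × (2+1) × (1+1) = 12

12 divisors


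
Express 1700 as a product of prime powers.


1700 / 2 = 850
850 / 2 = 425
425 / 5 = 85
85 / 5 = 17
17 / 17 = 1
1700 = 2^2 × 5^2 × 17


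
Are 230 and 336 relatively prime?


Euclidean algorithm:
336 = 1 * 230 + 106
230 = 2 * 106 + 18
106 = 5 * 18 + 16
18 = 1 * 16 + 2
16 = 8 * 2 + 0
GCD(230, 336) = 2

No, not coprime (GCD = 2)


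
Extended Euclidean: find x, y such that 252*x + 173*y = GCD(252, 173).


Tabular extended Euclidean (each row: r = 252*s + 173*t):
r=252, s=1, t=0
r=173, s=0, t=1
q=1: r=79, s=1, t=-1   [252*(1) + 173*(-1) = 79]
q=2: r=15, s=-2, t=3   [252*(-2) + 173*(3) = 15]
q=5: r=4, s=11, t=-16   [252*(11) + 173*(-16) = 4]
q=3: r=3, s=-35, t=51   [252*(-35) + 173*(51) = 3]
q=1: r=1, s=46, t=-67   [252*(46) + 173*(-67) = 1]
q=3: r=0, s=-173, t=252   [252*(-173) + 173*(252) = 0]
GCD = 1; from the row with r=1: x=46, y=-67
Check: 252*(46) + 173*(-67) = 11592 - 11591 = 1

GCD = 1, x = 46, y = -67


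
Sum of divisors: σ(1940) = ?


Divisors of 1940: 1, 2, 4, 5, 10, 20, 97, 194, 388, 485, 970, 1940
Sum = 1 + 2 + 4 + 5 + 10 + 20 + 97 + 194 + 388 + 485 + 970 + 1940 = 4116

σ(1940) = 4116


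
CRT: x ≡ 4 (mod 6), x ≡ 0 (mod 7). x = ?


M = 6*7 = 42
M1 = M/6 = 7, M2 = M/7 = 6
M1^(-1) mod 6 = 1, M2^(-1) mod 7 = 6
x = 4*7*1 + 0*6*6 = 28
28 mod 42 = 28
Check: 28 mod 6 = 4 ✓, 28 mod 7 = 0 ✓

x ≡ 28 (mod 42)


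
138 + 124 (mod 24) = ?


138 + 124 = 262
262 mod 24 = 22


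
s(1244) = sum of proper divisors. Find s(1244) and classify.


Proper divisors: 1, 2, 4, 311, 622
Sum = 1 + 2 + 4 + 311 + 622 = 940
940 < 1244 → deficient

s(1244) = 940 (deficient)


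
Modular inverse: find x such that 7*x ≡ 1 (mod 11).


Use the extended Euclidean algorithm on (11, 7); each row r = 11*s + 7*t:
r=11, s=1, t=0
r=7, s=0, t=1
q=1: r=4, s=1, t=-1   [11*(1) + 7*(-1) = 4]
q=1: r=3, s=-1, t=2   [11*(-1) + 7*(2) = 3]
q=1: r=1, s=2, t=-3   [11*(2) + 7*(-3) = 1]
q=3: r=0, s=-7, t=11   [11*(-7) + 7*(11) = 0]
GCD = 1 with t = -3, so 7*(-3) ≡ 1 (mod 11)
Inverse = -3 mod 11 = 8
Check: 7 * 8 = 56 ≡ 1 (mod 11)

7^(-1) ≡ 8 (mod 11)


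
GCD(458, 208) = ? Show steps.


458 = 2 * 208 + 42
208 = 4 * 42 + 40
42 = 1 * 40 + 2
40 = 20 * 2 + 0
GCD = 2


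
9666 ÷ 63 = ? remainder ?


9666 = 63 * 153 + 27
Check: 9639 + 27 = 9666

q = 153, r = 27


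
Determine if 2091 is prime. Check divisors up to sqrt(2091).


2091 / 3 = 697 (exact division)
2091 is NOT prime.

No, 2091 is not prime


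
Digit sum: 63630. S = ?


6 + 3 + 6 + 3 + 0 = 18


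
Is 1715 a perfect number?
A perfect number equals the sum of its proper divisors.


Proper divisors of 1715: 1, 5, 7, 35, 49, 245, 343
Sum = 1 + 5 + 7 + 35 + 49 + 245 + 343 = 685

No, 1715 is not perfect (685 ≠ 1715)


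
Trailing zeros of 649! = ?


floor(649/5) = 129
floor(649/25) = 25
floor(649/125) = 5
floor(649/625) = 1
Total = 160

160 trailing zeros


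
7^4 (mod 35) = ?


7^1 mod 35 = 7
7^2 mod 35 = 14
7^3 mod 35 = 28
7^4 mod 35 = 21


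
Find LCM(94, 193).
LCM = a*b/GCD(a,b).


GCD(94, 193) = 1
LCM = 94*193/1 = 18142/1 = 18142

LCM = 18142


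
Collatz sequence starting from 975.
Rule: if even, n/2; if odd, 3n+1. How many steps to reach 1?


975 → 2926 → 1463 → 4390 → 2195 → 6586 → 3293 → 9880 → 4940 → 2470 → 1235 → 3706 → 1853 → 5560 → 2780 → 1390 → 695 → 2086 → 1043 → 3130 → 1565 → 4696 → 2348 → 1174 → 587 → 1762 → 881 → 2644 → 1322 → 661 → 1984 → 992 → 496 → 248 → 124 → 62 → 31 → 94 → 47 → 142 → 71 → 214 → 107 → 322 → 161 → 484 → 242 → 121 → 364 → 182 → 91 → 274 → 137 → 412 → 206 → 103 → 310 → 155 → 466 → 233 → 700 → 350 → 175 → 526 → 263 → 790 → 395 → 1186 → 593 → 1780 → 890 → 445 → 1336 → 668 → 334 → 167 → 502 → 251 → 754 → 377 → 1132 → 566 → 283 → 850 → 425 → 1276 → 638 → 319 → 958 → 479 → 1438 → 719 → 2158 → 1079 → 3238 → 1619 → 4858 → 2429 → 7288 → 3644 → 1822 → 911 → 2734 → 1367 → 4102 → 2051 → 6154 → 3077 → 9232 → 4616 → 2308 → 1154 → 577 → 1732 → 866 → 433 → 1300 → 650 → 325 → 976 → 488 → 244 → 122 → 61 → 184 → 92 → 46 → 23 → 70 → 35 → 106 → 53 → 160 → 80 → 40 → 20 → 10 → 5 → 16 → 8 → 4 → 2 → 1
Total steps = 142

142 steps


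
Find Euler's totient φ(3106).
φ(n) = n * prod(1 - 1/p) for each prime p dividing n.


3106 = 2 × 1553
Prime factors: 2, 1553
φ(3106) = 3106 × (1-1/2) × (1-1/1553)
= 3106 × 1/2 × 1552/1553 = 1552

φ(3106) = 1552


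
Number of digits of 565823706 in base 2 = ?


565823706 in base 2 = 100001101110011100100011011010
Number of digits = 30

30 digits (base 2)


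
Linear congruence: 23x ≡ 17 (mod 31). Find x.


GCD(23, 31) = 1, unique solution
a^(-1) mod 31 = 27
x = 27 * 17 mod 31 = 25

x ≡ 25 (mod 31)


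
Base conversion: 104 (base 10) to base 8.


104 (base 10) = 104 (decimal)
104 (decimal) = 150 (base 8)


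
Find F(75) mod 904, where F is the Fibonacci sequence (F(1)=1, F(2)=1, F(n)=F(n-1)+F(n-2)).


F(k) mod 904 for k=1..75:
1, 1, 2, 3, 5, 8, 13, 21, 34, 55, 89, 144, 233, 377, 610, 83, 693, 776, 565, 437, 98, 535, 633, 264, 897, 257, 250, 507, 757, 360, 213, 573, 786, 455, 337, 792, 225, 113, 338, 451, 789, 336, 221, 557, 778, 431, 305, 736, 137, 873, 106, 75, 181, 256, 437, 693, 226, 15, 241, 256, 497, 753, 346, 195, 541, 736, 373, 205, 578, 783, 457, 336, 793, 225, 114
F(75) mod 904 = 114


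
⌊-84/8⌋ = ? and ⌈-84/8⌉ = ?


-84/8 = -10.5000
floor = -11
ceil = -10

floor = -11, ceil = -10


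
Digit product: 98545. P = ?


9 × 8 × 5 × 4 × 5 = 7200


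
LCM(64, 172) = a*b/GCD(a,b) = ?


GCD(64, 172) = 4
LCM = 64*172/4 = 11008/4 = 2752

LCM = 2752


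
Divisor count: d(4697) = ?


4697 = 7^1 × 11^1 × 61^1
d(4697) = (1+1) × (1+1) × (1+1) = 8

8 divisors


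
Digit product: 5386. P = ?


5 × 3 × 8 × 6 = 720


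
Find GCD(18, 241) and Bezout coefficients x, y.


Tabular extended Euclidean (each row: r = 18*s + 241*t):
r=18, s=1, t=0
r=241, s=0, t=1
q=0: r=18, s=1, t=0   [18*(1) + 241*(0) = 18]
q=13: r=7, s=-13, t=1   [18*(-13) + 241*(1) = 7]
q=2: r=4, s=27, t=-2   [18*(27) + 241*(-2) = 4]
q=1: r=3, s=-40, t=3   [18*(-40) + 241*(3) = 3]
q=1: r=1, s=67, t=-5   [18*(67) + 241*(-5) = 1]
q=3: r=0, s=-241, t=18   [18*(-241) + 241*(18) = 0]
GCD = 1; from the row with r=1: x=67, y=-5
Check: 18*(67) + 241*(-5) = 1206 - 1205 = 1

GCD = 1, x = 67, y = -5


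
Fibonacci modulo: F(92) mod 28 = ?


F(k) mod 28 for k=1..92:
1, 1, 2, 3, 5, 8, 13, 21, 6, 27, 5, 4, 9, 13, 22, 7, 1, 8, 9, 17, 26, 15, 13, 0, 13, 13, 26, 11, 9, 20, 1, 21, 22, 15, 9, 24, 5, 1, 6, 7, 13, 20, 5, 25, 2, 27, 1, 0, 1, 1, 2, 3, 5, 8, 13, 21, 6, 27, 5, 4, 9, 13, 22, 7, 1, 8, 9, 17, 26, 15, 13, 0, 13, 13, 26, 11, 9, 20, 1, 21, 22, 15, 9, 24, 5, 1, 6, 7, 13, 20, 5, 25
F(92) mod 28 = 25


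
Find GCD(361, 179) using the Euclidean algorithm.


361 = 2 * 179 + 3
179 = 59 * 3 + 2
3 = 1 * 2 + 1
2 = 2 * 1 + 0
GCD = 1


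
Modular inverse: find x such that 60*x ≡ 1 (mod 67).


Use the extended Euclidean algorithm on (67, 60); each row r = 67*s + 60*t:
r=67, s=1, t=0
r=60, s=0, t=1
q=1: r=7, s=1, t=-1   [67*(1) + 60*(-1) = 7]
q=8: r=4, s=-8, t=9   [67*(-8) + 60*(9) = 4]
q=1: r=3, s=9, t=-10   [67*(9) + 60*(-10) = 3]
q=1: r=1, s=-17, t=19   [67*(-17) + 60*(19) = 1]
q=3: r=0, s=60, t=-67   [67*(60) + 60*(-67) = 0]
GCD = 1 with t = 19, so 60*(19) ≡ 1 (mod 67)
Inverse = 19 mod 67 = 19
Check: 60 * 19 = 1140 ≡ 1 (mod 67)

60^(-1) ≡ 19 (mod 67)


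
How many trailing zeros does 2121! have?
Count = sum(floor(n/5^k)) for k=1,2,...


floor(2121/5) = 424
floor(2121/25) = 84
floor(2121/125) = 16
floor(2121/625) = 3
Total = 527

527 trailing zeros


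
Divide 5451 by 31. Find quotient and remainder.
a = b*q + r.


5451 = 31 * 175 + 26
Check: 5425 + 26 = 5451

q = 175, r = 26


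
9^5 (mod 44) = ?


9^1 mod 44 = 9
9^2 mod 44 = 37
9^3 mod 44 = 25
9^4 mod 44 = 5
9^5 mod 44 = 1


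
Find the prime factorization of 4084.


4084 / 2 = 2042
2042 / 2 = 1021
1021 / 1021 = 1
4084 = 2^2 × 1021


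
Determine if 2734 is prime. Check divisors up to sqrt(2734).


2734 / 2 = 1367 (exact division)
2734 is NOT prime.

No, 2734 is not prime
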